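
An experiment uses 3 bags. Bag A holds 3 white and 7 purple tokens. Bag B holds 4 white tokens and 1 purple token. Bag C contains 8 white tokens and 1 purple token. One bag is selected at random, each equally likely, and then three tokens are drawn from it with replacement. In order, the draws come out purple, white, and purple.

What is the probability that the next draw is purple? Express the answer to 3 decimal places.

0.582

For each hypothesis, P(data | H) works out to: P(data | bag A) = (7/10)(3/10)(7/10) = 0.147; P(data | bag B) = (1/5)(4/5)(1/5) = 0.032; P(data | bag C) = (1/9)(8/9)(1/9) = 0.010974.
The prior-weighted likelihoods are 1/3 · 0.147 = 0.049, 1/3 · 0.032 = 0.010667, 1/3 · 0.010974 = 0.003658; these sum to 0.063325.
The posterior is then P(bag A | data) = 0.77379, P(bag B | data) = 0.16844, P(bag C | data) = 0.057765.
Averaging over the posterior, P(purple next | data) = (7/10)(0.77379) + (1/5)(0.16844) + (1/9)(0.057765) = 0.58176.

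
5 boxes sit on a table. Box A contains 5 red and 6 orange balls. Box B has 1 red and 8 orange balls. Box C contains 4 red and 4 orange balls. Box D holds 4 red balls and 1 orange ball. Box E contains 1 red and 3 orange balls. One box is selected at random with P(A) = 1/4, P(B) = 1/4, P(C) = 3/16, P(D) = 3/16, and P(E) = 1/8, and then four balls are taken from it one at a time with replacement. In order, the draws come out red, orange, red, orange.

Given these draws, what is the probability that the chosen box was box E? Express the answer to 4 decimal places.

0.1135

The likelihood of the observed sequence under each hypothesis: P(data | box A) = (5/11)(6/11)(5/11)(6/11) = 0.061471; P(data | box B) = (1/9)(8/9)(1/9)(8/9) = 0.0097546; P(data | box C) = (4/8)(4/8)(4/8)(4/8) = 0.0625; P(data | box D) = (4/5)(1/5)(4/5)(1/5) = 0.0256; P(data | box E) = (1/4)(3/4)(1/4)(3/4) = 0.035156.
Multiplying each by its prior: 1/4 · 0.061471 = 0.015368, 1/4 · 0.0097546 = 0.0024387, 3/16 · 0.0625 = 0.011719, 3/16 · 0.0256 = 0.0048, 1/8 · 0.035156 = 0.0043945; with total 0.03872.
Hence P(box E | data) = (0.0043945) / (0.03872) = 0.1135.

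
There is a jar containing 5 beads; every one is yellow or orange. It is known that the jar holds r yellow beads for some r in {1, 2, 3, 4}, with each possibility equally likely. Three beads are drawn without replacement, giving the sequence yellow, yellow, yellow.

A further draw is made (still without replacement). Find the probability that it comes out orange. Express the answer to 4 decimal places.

0.6000

For each hypothesis, P(data | H) works out to: P(data | r = 1) = (1/5)(0/4) = 0; P(data | r = 2) = (2/5)(1/4)(0/3) = 0; P(data | r = 3) = (3/5)(2/4)(1/3) = 1/10; P(data | r = 4) = (4/5)(3/4)(2/3) = 2/5.
Weighting by the prior gives 1/4 · 0 = 0, 1/4 · 0 = 0, 1/4 · 1/10 = 1/40, 1/4 · 2/5 = 1/10; with total 1/8.
The posterior is then P(r = 1 | data) = 0, P(r = 2 | data) = 0, P(r = 3 | data) = 1/5, P(r = 4 | data) = 4/5.
Averaging over the posterior, P(orange next | data) = (1)(1/5) + (1/2)(4/5) = 3/5.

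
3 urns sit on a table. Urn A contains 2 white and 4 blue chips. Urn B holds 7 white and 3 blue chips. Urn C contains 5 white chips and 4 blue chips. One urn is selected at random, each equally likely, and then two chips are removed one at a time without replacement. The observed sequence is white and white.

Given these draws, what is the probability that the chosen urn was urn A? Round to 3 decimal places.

Compute the likelihood of the observed sequence for each case: P(data | urn A) = (2/6)(1/5) = 1/15; P(data | urn B) = (7/10)(6/9) = 7/15; P(data | urn C) = (5/9)(4/8) = 5/18.
The prior-weighted likelihoods are 1/3 · 1/15 = 1/45, 1/3 · 7/15 = 7/45, 1/3 · 5/18 = 5/54; these sum to 73/270.
So P(urn A | data) = (1/45) / (73/270) = 6/73.

0.082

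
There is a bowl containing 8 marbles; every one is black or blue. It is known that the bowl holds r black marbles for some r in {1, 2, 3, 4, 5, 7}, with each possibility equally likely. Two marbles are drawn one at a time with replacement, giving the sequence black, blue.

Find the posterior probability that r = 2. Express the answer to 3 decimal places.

0.167

Compute the likelihood of the observed sequence for each case: P(data | r = 1) = (1/8)(7/8) = 7/64; P(data | r = 2) = (2/8)(6/8) = 3/16; P(data | r = 3) = (3/8)(5/8) = 15/64; P(data | r = 4) = (4/8)(4/8) = 1/4; P(data | r = 5) = (5/8)(3/8) = 15/64; P(data | r = 7) = (7/8)(1/8) = 7/64.
Multiplying each by its prior: 1/6 · 7/64 = 7/384, 1/6 · 3/16 = 1/32, 1/6 · 15/64 = 5/128, 1/6 · 1/4 = 1/24, 1/6 · 15/64 = 5/128, 1/6 · 7/64 = 7/384; with total 3/16.
By Bayes' rule, P(r = 2 | data) = (1/32) / (3/16) = 1/6.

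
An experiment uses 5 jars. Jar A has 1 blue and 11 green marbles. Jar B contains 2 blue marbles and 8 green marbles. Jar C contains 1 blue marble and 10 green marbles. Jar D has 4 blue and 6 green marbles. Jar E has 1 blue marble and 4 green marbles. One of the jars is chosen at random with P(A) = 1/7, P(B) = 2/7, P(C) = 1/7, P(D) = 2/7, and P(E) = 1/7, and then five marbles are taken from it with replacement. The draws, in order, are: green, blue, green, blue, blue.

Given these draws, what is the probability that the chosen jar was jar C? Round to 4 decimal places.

The likelihood of the observed sequence under each hypothesis: P(data | jar A) = (11/12)(1/12)(11/12)(1/12)(1/12) = 0.00048627; P(data | jar B) = (8/10)(2/10)(8/10)(2/10)(2/10) = 0.00512; P(data | jar C) = (10/11)(1/11)(10/11)(1/11)(1/11) = 0.00062092; P(data | jar D) = (6/10)(4/10)(6/10)(4/10)(4/10) = 0.02304; P(data | jar E) = (4/5)(1/5)(4/5)(1/5)(1/5) = 0.00512.
The prior-weighted likelihoods are 1/7 · 0.00048627 = 6.9467e-05, 2/7 · 0.00512 = 0.0014629, 1/7 · 0.00062092 = 8.8703e-05, 2/7 · 0.02304 = 0.0065829, 1/7 · 0.00512 = 0.00073143; these sum to 0.0089353.
By Bayes' rule, P(jar C | data) = (8.8703e-05) / (0.0089353) = 0.0099272.

0.0099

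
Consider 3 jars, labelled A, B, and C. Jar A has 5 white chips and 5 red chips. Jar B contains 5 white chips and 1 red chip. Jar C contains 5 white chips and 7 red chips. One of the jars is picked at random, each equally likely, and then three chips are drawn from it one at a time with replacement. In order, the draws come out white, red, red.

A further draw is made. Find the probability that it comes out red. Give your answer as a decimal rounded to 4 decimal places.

Under each hypothesis, the probability of the observed sequence is: P(data | jar A) = (5/10)(5/10)(5/10) = 0.125; P(data | jar B) = (5/6)(1/6)(1/6) = 0.023148; P(data | jar C) = (5/12)(7/12)(7/12) = 0.14178.
The prior-weighted likelihoods are 1/3 · 0.125 = 0.041667, 1/3 · 0.023148 = 0.007716, 1/3 · 0.14178 = 0.047261; these sum to 0.096644.
The posterior is then P(jar A | data) = 0.43114, P(jar B | data) = 0.07984, P(jar C | data) = 0.48902.
So P(red next | data) = Σ P(red next | H) P(H | data) = (1/2)(0.43114) + (1/6)(0.07984) + (7/12)(0.48902) = 0.51414.

0.5141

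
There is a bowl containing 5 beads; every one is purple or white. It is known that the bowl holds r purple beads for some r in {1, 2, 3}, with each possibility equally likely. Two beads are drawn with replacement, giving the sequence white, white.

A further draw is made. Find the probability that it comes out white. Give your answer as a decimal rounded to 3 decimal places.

Under each hypothesis, the probability of the observed sequence is: P(data | r = 1) = (4/5)(4/5) = 16/25; P(data | r = 2) = (3/5)(3/5) = 9/25; P(data | r = 3) = (2/5)(2/5) = 4/25.
Multiplying each by its prior: 1/3 · 16/25 = 16/75, 1/3 · 9/25 = 3/25, 1/3 · 4/25 = 4/75; these sum to 29/75.
Normalising, the posterior is P(r = 1 | data) = 16/29, P(r = 2 | data) = 9/29, P(r = 3 | data) = 4/29.
The predictive probability is P(white next | data) = (4/5)(16/29) + (3/5)(9/29) + (2/5)(4/29) = 99/145.

0.683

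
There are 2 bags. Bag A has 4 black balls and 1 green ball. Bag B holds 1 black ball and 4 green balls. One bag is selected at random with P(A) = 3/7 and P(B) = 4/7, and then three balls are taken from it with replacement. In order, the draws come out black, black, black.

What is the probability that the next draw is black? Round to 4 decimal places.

Under each hypothesis, the probability of the observed sequence is: P(data | bag A) = (4/5)(4/5)(4/5) = 64/125; P(data | bag B) = (1/5)(1/5)(1/5) = 1/125.
The prior-weighted likelihoods are 3/7 · 64/125 = 192/875, 4/7 · 1/125 = 4/875; summing to 28/125.
The posterior is then P(bag A | data) = 48/49, P(bag B | data) = 1/49.
The predictive probability is P(black next | data) = (4/5)(48/49) + (1/5)(1/49) = 193/245.

0.7878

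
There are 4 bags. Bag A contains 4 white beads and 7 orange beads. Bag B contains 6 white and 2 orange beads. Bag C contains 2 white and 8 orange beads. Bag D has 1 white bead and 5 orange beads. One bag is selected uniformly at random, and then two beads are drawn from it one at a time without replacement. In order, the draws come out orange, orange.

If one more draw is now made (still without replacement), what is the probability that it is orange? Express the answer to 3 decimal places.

0.691

Under each hypothesis, the probability of the observed sequence is: P(data | bag A) = (7/11)(6/10) = 0.38182; P(data | bag B) = (2/8)(1/7) = 0.035714; P(data | bag C) = (8/10)(7/9) = 0.62222; P(data | bag D) = (5/6)(4/5) = 0.66667.
The prior-weighted likelihoods are 1/4 · 0.38182 = 0.095455, 1/4 · 0.035714 = 0.0089286, 1/4 · 0.62222 = 0.15556, 1/4 · 0.66667 = 0.16667; summing to 0.42661.
The posterior is then P(bag A | data) = 0.22375, P(bag B | data) = 0.020929, P(bag C | data) = 0.36464, P(bag D | data) = 0.39068.
Averaging over the posterior, P(orange next | data) = (5/9)(0.22375) + (0)(0.020929) + (3/4)(0.36464) + (3/4)(0.39068) = 0.6908.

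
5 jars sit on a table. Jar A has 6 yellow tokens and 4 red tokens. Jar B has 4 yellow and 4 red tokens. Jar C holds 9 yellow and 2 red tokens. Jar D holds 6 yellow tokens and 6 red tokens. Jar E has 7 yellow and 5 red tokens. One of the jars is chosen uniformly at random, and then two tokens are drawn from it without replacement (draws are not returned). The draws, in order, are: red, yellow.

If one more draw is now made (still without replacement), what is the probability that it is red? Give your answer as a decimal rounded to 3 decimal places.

0.402

Under each hypothesis, the probability of the observed sequence is: P(data | jar A) = (4/10)(6/9) = 0.26667; P(data | jar B) = (4/8)(4/7) = 0.28571; P(data | jar C) = (2/11)(9/10) = 0.16364; P(data | jar D) = (6/12)(6/11) = 0.27273; P(data | jar E) = (5/12)(7/11) = 0.26515.
The prior-weighted likelihoods are 1/5 · 0.26667 = 0.053333, 1/5 · 0.28571 = 0.057143, 1/5 · 0.16364 = 0.032727, 1/5 · 0.27273 = 0.054545, 1/5 · 0.26515 = 0.05303; these sum to 0.25078.
The posterior is then P(jar A | data) = 0.21267, P(jar B | data) = 0.22786, P(jar C | data) = 0.1305, P(jar D | data) = 0.2175, P(jar E | data) = 0.21146.
So P(red next | data) = Σ P(red next | H) P(H | data) = (3/8)(0.21267) + (1/2)(0.22786) + (1/9)(0.1305) + (1/2)(0.2175) + (2/5)(0.21146) = 0.40152.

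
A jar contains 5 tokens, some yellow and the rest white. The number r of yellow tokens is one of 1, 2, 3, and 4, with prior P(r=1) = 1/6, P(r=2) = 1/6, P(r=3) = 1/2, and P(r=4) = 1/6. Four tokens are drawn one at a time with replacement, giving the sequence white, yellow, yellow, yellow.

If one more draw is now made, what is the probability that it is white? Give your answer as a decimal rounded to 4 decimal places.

The likelihood of the observed sequence under each hypothesis: P(data | r = 1) = (4/5)(1/5)(1/5)(1/5) = 0.0064; P(data | r = 2) = (3/5)(2/5)(2/5)(2/5) = 0.0384; P(data | r = 3) = (2/5)(3/5)(3/5)(3/5) = 0.0864; P(data | r = 4) = (1/5)(4/5)(4/5)(4/5) = 0.1024.
Multiplying each by its prior: 1/6 · 0.0064 = 0.0010667, 1/6 · 0.0384 = 0.0064, 1/2 · 0.0864 = 0.0432, 1/6 · 0.1024 = 0.017067; with total 0.067733.
The posterior is then P(r = 1 | data) = 0.015748, P(r = 2 | data) = 0.094488, P(r = 3 | data) = 0.6378, P(r = 4 | data) = 0.25197.
Averaging over the posterior, P(white next | data) = (4/5)(0.015748) + (3/5)(0.094488) + (2/5)(0.6378) + (1/5)(0.25197) = 0.3748.

0.3748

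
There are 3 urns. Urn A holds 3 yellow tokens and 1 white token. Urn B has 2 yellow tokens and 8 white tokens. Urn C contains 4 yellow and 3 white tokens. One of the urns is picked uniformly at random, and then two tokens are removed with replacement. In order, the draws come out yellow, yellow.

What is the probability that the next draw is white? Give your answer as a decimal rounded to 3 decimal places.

0.336

Compute the likelihood of the observed sequence for each case: P(data | urn A) = (3/4)(3/4) = 0.5625; P(data | urn B) = (2/10)(2/10) = 0.04; P(data | urn C) = (4/7)(4/7) = 0.32653.
The prior-weighted likelihoods are 1/3 · 0.5625 = 0.1875, 1/3 · 0.04 = 0.013333, 1/3 · 0.32653 = 0.10884; summing to 0.30968.
Dividing through by the total gives posterior P(urn A | data) = 0.60547, P(urn B | data) = 0.043056, P(urn C | data) = 0.35147.
The predictive probability is P(white next | data) = (1/4)(0.60547) + (4/5)(0.043056) + (3/7)(0.35147) = 0.33644.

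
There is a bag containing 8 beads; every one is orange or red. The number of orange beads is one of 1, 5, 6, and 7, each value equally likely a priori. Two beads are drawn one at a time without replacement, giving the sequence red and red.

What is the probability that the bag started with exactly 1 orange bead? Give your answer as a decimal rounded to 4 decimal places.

Under each hypothesis, the probability of the observed sequence is: P(data | r = 1) = (7/8)(6/7) = 3/4; P(data | r = 5) = (3/8)(2/7) = 3/28; P(data | r = 6) = (2/8)(1/7) = 1/28; P(data | r = 7) = (1/8)(0/7) = 0.
Multiplying each by its prior: 1/4 · 3/4 = 3/16, 1/4 · 3/28 = 3/112, 1/4 · 1/28 = 1/112, 1/4 · 0 = 0; these sum to 25/112.
Therefore the posterior P(r = 1 | data) = (3/16) / (25/112) = 21/25.

0.8400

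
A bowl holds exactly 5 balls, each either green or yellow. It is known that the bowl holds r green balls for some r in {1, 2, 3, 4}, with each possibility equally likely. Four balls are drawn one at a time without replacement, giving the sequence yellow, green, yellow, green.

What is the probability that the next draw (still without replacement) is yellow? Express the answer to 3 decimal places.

0.500

For each hypothesis, P(data | H) works out to: P(data | r = 1) = (4/5)(1/4)(3/3)(0/2) = 0; P(data | r = 2) = (3/5)(2/4)(2/3)(1/2) = 1/10; P(data | r = 3) = (2/5)(3/4)(1/3)(2/2) = 1/10; P(data | r = 4) = (1/5)(4/4)(0/3) = 0.
The prior-weighted likelihoods are 1/4 · 0 = 0, 1/4 · 1/10 = 1/40, 1/4 · 1/10 = 1/40, 1/4 · 0 = 0; these sum to 1/20.
The posterior is then P(r = 1 | data) = 0, P(r = 2 | data) = 1/2, P(r = 3 | data) = 1/2, P(r = 4 | data) = 0.
The predictive probability is P(yellow next | data) = (1)(1/2) + (0)(1/2) = 1/2.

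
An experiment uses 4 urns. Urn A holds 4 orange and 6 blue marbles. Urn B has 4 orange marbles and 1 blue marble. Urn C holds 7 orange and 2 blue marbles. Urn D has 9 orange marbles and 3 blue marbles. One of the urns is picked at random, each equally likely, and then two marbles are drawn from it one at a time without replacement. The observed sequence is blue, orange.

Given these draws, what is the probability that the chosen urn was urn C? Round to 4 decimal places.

0.2246

Compute the likelihood of the observed sequence for each case: P(data | urn A) = (6/10)(4/9) = 0.26667; P(data | urn B) = (1/5)(4/4) = 0.2; P(data | urn C) = (2/9)(7/8) = 0.19444; P(data | urn D) = (3/12)(9/11) = 0.20455.
Weighting by the prior gives 1/4 · 0.26667 = 0.066667, 1/4 · 0.2 = 0.05, 1/4 · 0.19444 = 0.048611, 1/4 · 0.20455 = 0.051136; these sum to 0.21641.
By Bayes' rule, P(urn C | data) = (0.048611) / (0.21641) = 0.22462.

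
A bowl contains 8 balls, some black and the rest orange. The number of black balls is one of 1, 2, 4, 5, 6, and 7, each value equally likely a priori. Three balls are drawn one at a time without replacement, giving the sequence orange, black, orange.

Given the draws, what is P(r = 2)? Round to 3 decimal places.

0.313

Under each hypothesis, the probability of the observed sequence is: P(data | r = 1) = (7/8)(1/7)(6/6) = 1/8; P(data | r = 2) = (6/8)(2/7)(5/6) = 5/28; P(data | r = 4) = (4/8)(4/7)(3/6) = 1/7; P(data | r = 5) = (3/8)(5/7)(2/6) = 5/56; P(data | r = 6) = (2/8)(6/7)(1/6) = 1/28; P(data | r = 7) = (1/8)(7/7)(0/6) = 0.
Weighting by the prior gives 1/6 · 1/8 = 1/48, 1/6 · 5/28 = 5/168, 1/6 · 1/7 = 1/42, 1/6 · 5/56 = 5/336, 1/6 · 1/28 = 1/168, 1/6 · 0 = 0; summing to 2/21.
Therefore the posterior P(r = 2 | data) = (5/168) / (2/21) = 5/16.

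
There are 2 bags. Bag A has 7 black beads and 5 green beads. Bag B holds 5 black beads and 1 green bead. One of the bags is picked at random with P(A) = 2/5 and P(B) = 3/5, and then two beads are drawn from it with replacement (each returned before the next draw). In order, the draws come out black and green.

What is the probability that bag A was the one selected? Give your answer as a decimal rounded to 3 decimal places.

0.538

Compute the likelihood of the observed sequence for each case: P(data | bag A) = (7/12)(5/12) = 35/144; P(data | bag B) = (5/6)(1/6) = 5/36.
Weighting by the prior gives 2/5 · 35/144 = 7/72, 3/5 · 5/36 = 1/12; with total 13/72.
By Bayes' rule, P(bag A | data) = (7/72) / (13/72) = 7/13.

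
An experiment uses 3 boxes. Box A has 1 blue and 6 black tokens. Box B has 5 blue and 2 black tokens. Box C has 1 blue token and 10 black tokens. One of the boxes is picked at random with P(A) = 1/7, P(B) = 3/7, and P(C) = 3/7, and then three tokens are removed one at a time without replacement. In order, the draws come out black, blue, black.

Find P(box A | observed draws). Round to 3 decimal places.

0.256

Under each hypothesis, the probability of the observed sequence is: P(data | box A) = (6/7)(1/6)(5/5) = 1/7; P(data | box B) = (2/7)(5/6)(1/5) = 1/21; P(data | box C) = (10/11)(1/10)(9/9) = 1/11.
Multiplying each by its prior: 1/7 · 1/7 = 1/49, 3/7 · 1/21 = 1/49, 3/7 · 1/11 = 3/77; with total 43/539.
Hence P(box A | data) = (1/49) / (43/539) = 11/43.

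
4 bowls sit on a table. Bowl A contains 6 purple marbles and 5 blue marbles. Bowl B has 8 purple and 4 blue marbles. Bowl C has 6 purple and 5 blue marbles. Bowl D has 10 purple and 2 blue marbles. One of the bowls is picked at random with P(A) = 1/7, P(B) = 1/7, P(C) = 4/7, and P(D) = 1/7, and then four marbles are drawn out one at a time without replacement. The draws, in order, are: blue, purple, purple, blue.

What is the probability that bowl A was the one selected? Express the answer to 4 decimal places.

The likelihood of the observed sequence under each hypothesis: P(data | bowl A) = (5/11)(6/10)(5/9)(4/8) = 0.075758; P(data | bowl B) = (4/12)(8/11)(7/10)(3/9) = 0.056566; P(data | bowl C) = (5/11)(6/10)(5/9)(4/8) = 0.075758; P(data | bowl D) = (2/12)(10/11)(9/10)(1/9) = 0.015152.
Multiplying each by its prior: 1/7 · 0.075758 = 0.010823, 1/7 · 0.056566 = 0.0080808, 4/7 · 0.075758 = 0.04329, 1/7 · 0.015152 = 0.0021645; with total 0.064358.
Hence P(bowl A | data) = (0.010823) / (0.064358) = 0.16816.

0.1682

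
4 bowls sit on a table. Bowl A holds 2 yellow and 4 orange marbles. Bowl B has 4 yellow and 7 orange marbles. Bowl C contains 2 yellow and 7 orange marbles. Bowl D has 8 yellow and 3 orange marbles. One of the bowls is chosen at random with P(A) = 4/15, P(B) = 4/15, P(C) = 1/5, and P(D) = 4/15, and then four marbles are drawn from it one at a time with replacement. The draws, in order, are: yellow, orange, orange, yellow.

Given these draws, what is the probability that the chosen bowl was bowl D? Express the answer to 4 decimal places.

The likelihood of the observed sequence under each hypothesis: P(data | bowl A) = (2/6)(4/6)(4/6)(2/6) = 0.049383; P(data | bowl B) = (4/11)(7/11)(7/11)(4/11) = 0.053548; P(data | bowl C) = (2/9)(7/9)(7/9)(2/9) = 0.029873; P(data | bowl D) = (8/11)(3/11)(3/11)(8/11) = 0.039342.
Weighting by the prior gives 4/15 · 0.049383 = 0.013169, 4/15 · 0.053548 = 0.01428, 1/5 · 0.029873 = 0.0059747, 4/15 · 0.039342 = 0.010491; with total 0.043914.
Therefore the posterior P(bowl D | data) = (0.010491) / (0.043914) = 0.2389.

0.2389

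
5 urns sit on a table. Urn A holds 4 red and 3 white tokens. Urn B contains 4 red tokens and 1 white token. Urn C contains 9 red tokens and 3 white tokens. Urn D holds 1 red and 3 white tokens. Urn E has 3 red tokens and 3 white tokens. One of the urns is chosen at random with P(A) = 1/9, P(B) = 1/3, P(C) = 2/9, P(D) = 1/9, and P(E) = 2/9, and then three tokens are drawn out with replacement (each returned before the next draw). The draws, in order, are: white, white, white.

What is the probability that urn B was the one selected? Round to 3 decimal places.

Compute the likelihood of the observed sequence for each case: P(data | urn A) = (3/7)(3/7)(3/7) = 0.078717; P(data | urn B) = (1/5)(1/5)(1/5) = 0.008; P(data | urn C) = (3/12)(3/12)(3/12) = 0.015625; P(data | urn D) = (3/4)(3/4)(3/4) = 0.42188; P(data | urn E) = (3/6)(3/6)(3/6) = 0.125.
Multiplying each by its prior: 1/9 · 0.078717 = 0.0087464, 1/3 · 0.008 = 0.0026667, 2/9 · 0.015625 = 0.0034722, 1/9 · 0.42188 = 0.046875, 2/9 · 0.125 = 0.027778; with total 0.089538.
By Bayes' rule, P(urn B | data) = (0.0026667) / (0.089538) = 0.029783.

0.030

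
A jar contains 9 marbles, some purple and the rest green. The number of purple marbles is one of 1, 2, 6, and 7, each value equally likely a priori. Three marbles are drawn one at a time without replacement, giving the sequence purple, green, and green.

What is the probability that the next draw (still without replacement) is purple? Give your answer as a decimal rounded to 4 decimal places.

The likelihood of the observed sequence under each hypothesis: P(data | r = 1) = (1/9)(8/8)(7/7) = 0.11111; P(data | r = 2) = (2/9)(7/8)(6/7) = 0.16667; P(data | r = 6) = (6/9)(3/8)(2/7) = 0.071429; P(data | r = 7) = (7/9)(2/8)(1/7) = 0.027778.
Weighting by the prior gives 1/4 · 0.11111 = 0.027778, 1/4 · 0.16667 = 0.041667, 1/4 · 0.071429 = 0.017857, 1/4 · 0.027778 = 0.0069444; these sum to 0.094246.
Normalising, the posterior is P(r = 1 | data) = 0.29474, P(r = 2 | data) = 0.44211, P(r = 6 | data) = 0.18947, P(r = 7 | data) = 0.073684.
Averaging over the posterior, P(purple next | data) = (0)(0.29474) + (1/6)(0.44211) + (5/6)(0.18947) + (1)(0.073684) = 0.30526.

0.3053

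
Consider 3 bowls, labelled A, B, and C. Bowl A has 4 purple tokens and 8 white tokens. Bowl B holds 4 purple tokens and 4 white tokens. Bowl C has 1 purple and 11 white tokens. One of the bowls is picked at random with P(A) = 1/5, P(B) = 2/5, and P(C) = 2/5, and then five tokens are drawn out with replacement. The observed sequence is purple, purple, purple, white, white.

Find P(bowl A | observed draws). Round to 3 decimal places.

Under each hypothesis, the probability of the observed sequence is: P(data | bowl A) = (4/12)(4/12)(4/12)(8/12)(8/12) = 0.016461; P(data | bowl B) = (4/8)(4/8)(4/8)(4/8)(4/8) = 0.03125; P(data | bowl C) = (1/12)(1/12)(1/12)(11/12)(11/12) = 0.00048627.
Weighting by the prior gives 1/5 · 0.016461 = 0.0032922, 2/5 · 0.03125 = 0.0125, 2/5 · 0.00048627 = 0.00019451; with total 0.015987.
Therefore the posterior P(bowl A | data) = (0.0032922) / (0.015987) = 0.20593.

0.206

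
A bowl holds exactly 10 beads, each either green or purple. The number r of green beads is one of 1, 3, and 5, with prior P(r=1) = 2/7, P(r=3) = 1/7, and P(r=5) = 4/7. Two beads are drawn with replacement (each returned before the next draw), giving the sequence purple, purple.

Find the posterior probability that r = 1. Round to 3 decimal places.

0.521

The likelihood of the observed sequence under each hypothesis: P(data | r = 1) = (9/10)(9/10) = 81/100; P(data | r = 3) = (7/10)(7/10) = 49/100; P(data | r = 5) = (5/10)(5/10) = 1/4.
Weighting by the prior gives 2/7 · 81/100 = 81/350, 1/7 · 49/100 = 7/100, 4/7 · 1/4 = 1/7; summing to 311/700.
By Bayes' rule, P(r = 1 | data) = (81/350) / (311/700) = 162/311.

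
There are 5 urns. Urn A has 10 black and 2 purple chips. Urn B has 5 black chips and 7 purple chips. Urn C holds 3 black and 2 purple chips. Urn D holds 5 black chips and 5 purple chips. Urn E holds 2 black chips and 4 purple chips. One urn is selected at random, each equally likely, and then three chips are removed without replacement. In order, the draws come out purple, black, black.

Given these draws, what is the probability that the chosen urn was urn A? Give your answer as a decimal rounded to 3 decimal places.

0.210

Compute the likelihood of the observed sequence for each case: P(data | urn A) = (2/12)(10/11)(9/10) = 0.13636; P(data | urn B) = (7/12)(5/11)(4/10) = 0.10606; P(data | urn C) = (2/5)(3/4)(2/3) = 0.2; P(data | urn D) = (5/10)(5/9)(4/8) = 0.13889; P(data | urn E) = (4/6)(2/5)(1/4) = 0.066667.
Multiplying each by its prior: 1/5 · 0.13636 = 0.027273, 1/5 · 0.10606 = 0.021212, 1/5 · 0.2 = 0.04, 1/5 · 0.13889 = 0.027778, 1/5 · 0.066667 = 0.013333; summing to 0.1296.
By Bayes' rule, P(urn A | data) = (0.027273) / (0.1296) = 0.21044.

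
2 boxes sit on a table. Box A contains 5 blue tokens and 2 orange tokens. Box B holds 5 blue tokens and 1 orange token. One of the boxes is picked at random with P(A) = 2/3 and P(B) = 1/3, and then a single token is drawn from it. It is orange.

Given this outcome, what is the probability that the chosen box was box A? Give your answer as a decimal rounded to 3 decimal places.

0.774

Under each hypothesis, the probability of this draw is: P(data | box A) = (2/7) = 2/7; P(data | box B) = (1/6) = 1/6.
The prior-weighted likelihoods are 2/3 · 2/7 = 4/21, 1/3 · 1/6 = 1/18; summing to 31/126.
So P(box A | data) = (4/21) / (31/126) = 24/31.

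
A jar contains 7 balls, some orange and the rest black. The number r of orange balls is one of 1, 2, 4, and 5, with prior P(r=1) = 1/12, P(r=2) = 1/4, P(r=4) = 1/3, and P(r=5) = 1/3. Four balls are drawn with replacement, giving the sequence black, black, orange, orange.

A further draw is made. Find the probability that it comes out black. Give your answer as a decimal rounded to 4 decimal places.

The likelihood of the observed sequence under each hypothesis: P(data | r = 1) = (6/7)(6/7)(1/7)(1/7) = 0.014994; P(data | r = 2) = (5/7)(5/7)(2/7)(2/7) = 0.041649; P(data | r = 4) = (3/7)(3/7)(4/7)(4/7) = 0.059975; P(data | r = 5) = (2/7)(2/7)(5/7)(5/7) = 0.041649.
Multiplying each by its prior: 1/12 · 0.014994 = 0.0012495, 1/4 · 0.041649 = 0.010412, 1/3 · 0.059975 = 0.019992, 1/3 · 0.041649 = 0.013883; summing to 0.045537.
Dividing through by the total gives posterior P(r = 1 | data) = 0.027439, P(r = 2 | data) = 0.22866, P(r = 4 | data) = 0.43902, P(r = 5 | data) = 0.30488.
Averaging over the posterior, P(black next | data) = (6/7)(0.027439) + (5/7)(0.22866) + (3/7)(0.43902) + (2/7)(0.30488) = 0.46211.

0.4621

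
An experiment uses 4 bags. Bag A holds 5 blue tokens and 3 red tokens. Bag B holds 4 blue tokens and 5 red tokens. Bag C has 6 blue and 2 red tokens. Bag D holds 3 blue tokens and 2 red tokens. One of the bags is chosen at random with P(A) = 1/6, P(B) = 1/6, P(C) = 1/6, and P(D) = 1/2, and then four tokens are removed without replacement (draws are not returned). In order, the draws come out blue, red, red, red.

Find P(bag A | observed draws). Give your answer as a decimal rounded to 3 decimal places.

For each hypothesis, P(data | H) works out to: P(data | bag A) = (5/8)(3/7)(2/6)(1/5) = 1/56; P(data | bag B) = (4/9)(5/8)(4/7)(3/6) = 5/63; P(data | bag C) = (6/8)(2/7)(1/6)(0/5) = 0; P(data | bag D) = (3/5)(2/4)(1/3)(0/2) = 0.
Multiplying each by its prior: 1/6 · 1/56 = 1/336, 1/6 · 5/63 = 5/378, 1/6 · 0 = 0, 1/2 · 0 = 0; with total 7/432.
Hence P(bag A | data) = (1/336) / (7/432) = 9/49.

0.184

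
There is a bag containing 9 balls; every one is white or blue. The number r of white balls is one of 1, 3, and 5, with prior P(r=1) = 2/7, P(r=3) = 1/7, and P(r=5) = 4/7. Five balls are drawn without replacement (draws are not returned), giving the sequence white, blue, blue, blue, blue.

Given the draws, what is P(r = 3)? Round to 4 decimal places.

0.2195

The likelihood of the observed sequence under each hypothesis: P(data | r = 1) = (1/9)(8/8)(7/7)(6/6)(5/5) = 1/9; P(data | r = 3) = (3/9)(6/8)(5/7)(4/6)(3/5) = 1/14; P(data | r = 5) = (5/9)(4/8)(3/7)(2/6)(1/5) = 1/126.
Weighting by the prior gives 2/7 · 1/9 = 2/63, 1/7 · 1/14 = 1/98, 4/7 · 1/126 = 2/441; these sum to 41/882.
Therefore the posterior P(r = 3 | data) = (1/98) / (41/882) = 9/41.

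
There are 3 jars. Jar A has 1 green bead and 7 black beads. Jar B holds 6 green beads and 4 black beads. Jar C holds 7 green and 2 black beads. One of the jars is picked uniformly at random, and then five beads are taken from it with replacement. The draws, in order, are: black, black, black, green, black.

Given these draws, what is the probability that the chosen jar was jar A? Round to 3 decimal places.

Compute the likelihood of the observed sequence for each case: P(data | jar A) = (7/8)(7/8)(7/8)(1/8)(7/8) = 0.073273; P(data | jar B) = (4/10)(4/10)(4/10)(6/10)(4/10) = 0.01536; P(data | jar C) = (2/9)(2/9)(2/9)(7/9)(2/9) = 0.0018967.
Weighting by the prior gives 1/3 · 0.073273 = 0.024424, 1/3 · 0.01536 = 0.00512, 1/3 · 0.0018967 = 0.00063224; with total 0.030176.
Hence P(jar A | data) = (0.024424) / (0.030176) = 0.80938.

0.809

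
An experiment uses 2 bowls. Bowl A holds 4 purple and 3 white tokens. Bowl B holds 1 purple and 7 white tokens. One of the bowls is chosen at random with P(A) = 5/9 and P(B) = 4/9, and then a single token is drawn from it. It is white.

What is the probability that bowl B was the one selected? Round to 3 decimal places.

The likelihood of this draw under each hypothesis: P(data | bowl A) = (3/7) = 3/7; P(data | bowl B) = (7/8) = 7/8.
Multiplying each by its prior: 5/9 · 3/7 = 5/21, 4/9 · 7/8 = 7/18; with total 79/126.
So P(bowl B | data) = (7/18) / (79/126) = 49/79.

0.620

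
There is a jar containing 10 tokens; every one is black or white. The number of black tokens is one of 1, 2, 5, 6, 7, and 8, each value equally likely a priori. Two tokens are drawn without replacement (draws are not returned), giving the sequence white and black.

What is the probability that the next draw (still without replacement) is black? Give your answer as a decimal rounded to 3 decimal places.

The likelihood of the observed sequence under each hypothesis: P(data | r = 1) = (9/10)(1/9) = 1/10; P(data | r = 2) = (8/10)(2/9) = 8/45; P(data | r = 5) = (5/10)(5/9) = 5/18; P(data | r = 6) = (4/10)(6/9) = 4/15; P(data | r = 7) = (3/10)(7/9) = 7/30; P(data | r = 8) = (2/10)(8/9) = 8/45.
Weighting by the prior gives 1/6 · 1/10 = 1/60, 1/6 · 8/45 = 4/135, 1/6 · 5/18 = 5/108, 1/6 · 4/15 = 2/45, 1/6 · 7/30 = 7/180, 1/6 · 8/45 = 4/135; these sum to 37/180.
Dividing through by the total gives posterior P(r = 1 | data) = 3/37, P(r = 2 | data) = 16/111, P(r = 5 | data) = 25/111, P(r = 6 | data) = 8/37, P(r = 7 | data) = 7/37, P(r = 8 | data) = 16/111.
The predictive probability is P(black next | data) = (0)(3/37) + (1/8)(16/111) + (1/2)(25/111) + (5/8)(8/37) + (3/4)(7/37) + (7/8)(16/111) = 79/148.

0.534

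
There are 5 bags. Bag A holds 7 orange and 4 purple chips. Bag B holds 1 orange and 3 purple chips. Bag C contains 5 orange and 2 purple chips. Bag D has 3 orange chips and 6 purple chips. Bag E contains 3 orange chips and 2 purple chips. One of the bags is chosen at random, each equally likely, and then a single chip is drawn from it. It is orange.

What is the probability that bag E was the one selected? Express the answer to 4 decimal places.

0.2368

The likelihood of this draw under each hypothesis: P(data | bag A) = (7/11) = 0.63636; P(data | bag B) = (1/4) = 0.25; P(data | bag C) = (5/7) = 0.71429; P(data | bag D) = (3/9) = 0.33333; P(data | bag E) = (3/5) = 0.6.
Weighting by the prior gives 1/5 · 0.63636 = 0.12727, 1/5 · 0.25 = 0.05, 1/5 · 0.71429 = 0.14286, 1/5 · 0.33333 = 0.066667, 1/5 · 0.6 = 0.12; summing to 0.5068.
Therefore the posterior P(bag E | data) = (0.12) / (0.5068) = 0.23678.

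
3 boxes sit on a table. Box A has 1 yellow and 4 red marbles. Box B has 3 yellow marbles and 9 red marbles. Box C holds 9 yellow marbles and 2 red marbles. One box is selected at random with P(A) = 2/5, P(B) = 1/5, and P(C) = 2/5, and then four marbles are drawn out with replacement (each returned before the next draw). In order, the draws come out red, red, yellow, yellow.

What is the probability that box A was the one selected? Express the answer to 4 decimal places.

Compute the likelihood of the observed sequence for each case: P(data | box A) = (4/5)(4/5)(1/5)(1/5) = 0.0256; P(data | box B) = (9/12)(9/12)(3/12)(3/12) = 0.035156; P(data | box C) = (2/11)(2/11)(9/11)(9/11) = 0.02213.
Multiplying each by its prior: 2/5 · 0.0256 = 0.01024, 1/5 · 0.035156 = 0.0070313, 2/5 · 0.02213 = 0.0088519; summing to 0.026123.
So P(box A | data) = (0.01024) / (0.026123) = 0.39199.

0.3920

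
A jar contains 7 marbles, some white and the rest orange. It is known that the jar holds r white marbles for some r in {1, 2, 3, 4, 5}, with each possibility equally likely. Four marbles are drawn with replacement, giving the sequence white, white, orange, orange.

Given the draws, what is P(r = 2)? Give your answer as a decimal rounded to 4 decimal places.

0.1908

Compute the likelihood of the observed sequence for each case: P(data | r = 1) = (1/7)(1/7)(6/7)(6/7) = 0.014994; P(data | r = 2) = (2/7)(2/7)(5/7)(5/7) = 0.041649; P(data | r = 3) = (3/7)(3/7)(4/7)(4/7) = 0.059975; P(data | r = 4) = (4/7)(4/7)(3/7)(3/7) = 0.059975; P(data | r = 5) = (5/7)(5/7)(2/7)(2/7) = 0.041649.
Weighting by the prior gives 1/5 · 0.014994 = 0.0029988, 1/5 · 0.041649 = 0.0083299, 1/5 · 0.059975 = 0.011995, 1/5 · 0.059975 = 0.011995, 1/5 · 0.041649 = 0.0083299; these sum to 0.043648.
Therefore the posterior P(r = 2 | data) = (0.0083299) / (0.043648) = 0.19084.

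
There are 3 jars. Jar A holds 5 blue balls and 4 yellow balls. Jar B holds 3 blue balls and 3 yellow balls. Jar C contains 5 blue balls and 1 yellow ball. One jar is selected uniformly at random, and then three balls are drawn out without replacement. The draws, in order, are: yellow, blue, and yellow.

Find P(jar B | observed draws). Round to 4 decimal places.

Compute the likelihood of the observed sequence for each case: P(data | jar A) = (4/9)(5/8)(3/7) = 0.11905; P(data | jar B) = (3/6)(3/5)(2/4) = 0.15; P(data | jar C) = (1/6)(5/5)(0/4) = 0.
Multiplying each by its prior: 1/3 · 0.11905 = 0.039683, 1/3 · 0.15 = 0.05, 1/3 · 0 = 0; summing to 0.089683.
By Bayes' rule, P(jar B | data) = (0.05) / (0.089683) = 0.55752.

0.5575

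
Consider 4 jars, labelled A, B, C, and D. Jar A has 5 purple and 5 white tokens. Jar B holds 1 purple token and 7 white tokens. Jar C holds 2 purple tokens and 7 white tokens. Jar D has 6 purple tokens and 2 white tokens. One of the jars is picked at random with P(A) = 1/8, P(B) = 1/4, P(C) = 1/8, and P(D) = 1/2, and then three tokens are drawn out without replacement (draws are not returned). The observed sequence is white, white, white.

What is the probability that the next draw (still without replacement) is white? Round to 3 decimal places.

0.744

The likelihood of the observed sequence under each hypothesis: P(data | jar A) = (5/10)(4/9)(3/8) = 1/12; P(data | jar B) = (7/8)(6/7)(5/6) = 5/8; P(data | jar C) = (7/9)(6/8)(5/7) = 5/12; P(data | jar D) = (2/8)(1/7)(0/6) = 0.
Multiplying each by its prior: 1/8 · 1/12 = 1/96, 1/4 · 5/8 = 5/32, 1/8 · 5/12 = 5/96, 1/2 · 0 = 0; these sum to 7/32.
The posterior is then P(jar A | data) = 1/21, P(jar B | data) = 5/7, P(jar C | data) = 5/21, P(jar D | data) = 0.
The predictive probability is P(white next | data) = (2/7)(1/21) + (4/5)(5/7) + (2/3)(5/21) = 328/441.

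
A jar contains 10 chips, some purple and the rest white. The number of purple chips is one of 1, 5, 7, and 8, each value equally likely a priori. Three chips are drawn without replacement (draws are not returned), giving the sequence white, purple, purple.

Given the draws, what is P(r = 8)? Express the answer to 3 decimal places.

The likelihood of the observed sequence under each hypothesis: P(data | r = 1) = (9/10)(1/9)(0/8) = 0; P(data | r = 5) = (5/10)(5/9)(4/8) = 0.13889; P(data | r = 7) = (3/10)(7/9)(6/8) = 0.175; P(data | r = 8) = (2/10)(8/9)(7/8) = 0.15556.
Weighting by the prior gives 1/4 · 0 = 0, 1/4 · 0.13889 = 0.034722, 1/4 · 0.175 = 0.04375, 1/4 · 0.15556 = 0.038889; with total 0.11736.
By Bayes' rule, P(r = 8 | data) = (0.038889) / (0.11736) = 0.33136.

0.331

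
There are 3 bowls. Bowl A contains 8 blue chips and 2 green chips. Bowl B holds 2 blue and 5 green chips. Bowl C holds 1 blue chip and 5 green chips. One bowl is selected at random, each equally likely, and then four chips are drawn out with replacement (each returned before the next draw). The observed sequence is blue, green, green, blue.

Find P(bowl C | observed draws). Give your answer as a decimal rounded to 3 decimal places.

Compute the likelihood of the observed sequence for each case: P(data | bowl A) = (8/10)(2/10)(2/10)(8/10) = 0.0256; P(data | bowl B) = (2/7)(5/7)(5/7)(2/7) = 0.041649; P(data | bowl C) = (1/6)(5/6)(5/6)(1/6) = 0.01929.
The prior-weighted likelihoods are 1/3 · 0.0256 = 0.0085333, 1/3 · 0.041649 = 0.013883, 1/3 · 0.01929 = 0.00643; summing to 0.028846.
Therefore the posterior P(bowl C | data) = (0.00643) / (0.028846) = 0.22291.

0.223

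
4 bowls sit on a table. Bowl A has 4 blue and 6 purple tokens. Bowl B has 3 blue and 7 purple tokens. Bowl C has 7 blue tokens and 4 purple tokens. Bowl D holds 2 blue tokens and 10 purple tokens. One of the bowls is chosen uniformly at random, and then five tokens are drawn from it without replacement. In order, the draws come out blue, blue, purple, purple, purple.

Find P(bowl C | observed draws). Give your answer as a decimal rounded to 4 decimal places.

0.1483

Compute the likelihood of the observed sequence for each case: P(data | bowl A) = (4/10)(3/9)(6/8)(5/7)(4/6) = 0.047619; P(data | bowl B) = (3/10)(2/9)(7/8)(6/7)(5/6) = 0.041667; P(data | bowl C) = (7/11)(6/10)(4/9)(3/8)(2/7) = 0.018182; P(data | bowl D) = (2/12)(1/11)(10/10)(9/9)(8/8) = 0.015152.
Multiplying each by its prior: 1/4 · 0.047619 = 0.011905, 1/4 · 0.041667 = 0.010417, 1/4 · 0.018182 = 0.0045455, 1/4 · 0.015152 = 0.0037879; summing to 0.030655.
Therefore the posterior P(bowl C | data) = (0.0045455) / (0.030655) = 0.14828.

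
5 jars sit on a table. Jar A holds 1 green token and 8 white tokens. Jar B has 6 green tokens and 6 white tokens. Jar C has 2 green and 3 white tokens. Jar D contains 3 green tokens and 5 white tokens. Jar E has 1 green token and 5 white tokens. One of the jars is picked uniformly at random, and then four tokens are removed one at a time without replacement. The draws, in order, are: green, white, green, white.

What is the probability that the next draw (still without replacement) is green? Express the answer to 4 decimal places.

0.2255

Under each hypothesis, the probability of the observed sequence is: P(data | jar A) = (1/9)(8/8)(0/7) = 0; P(data | jar B) = (6/12)(6/11)(5/10)(5/9) = 0.075758; P(data | jar C) = (2/5)(3/4)(1/3)(2/2) = 0.1; P(data | jar D) = (3/8)(5/7)(2/6)(4/5) = 0.071429; P(data | jar E) = (1/6)(5/5)(0/4) = 0.
Weighting by the prior gives 1/5 · 0 = 0, 1/5 · 0.075758 = 0.015152, 1/5 · 0.1 = 0.02, 1/5 · 0.071429 = 0.014286, 1/5 · 0 = 0; with total 0.049437.
Dividing through by the total gives posterior P(jar A | data) = 0, P(jar B | data) = 0.30648, P(jar C | data) = 0.40455, P(jar D | data) = 0.28897, P(jar E | data) = 0.
Averaging over the posterior, P(green next | data) = (1/2)(0.30648) + (0)(0.40455) + (1/4)(0.28897) = 0.22548.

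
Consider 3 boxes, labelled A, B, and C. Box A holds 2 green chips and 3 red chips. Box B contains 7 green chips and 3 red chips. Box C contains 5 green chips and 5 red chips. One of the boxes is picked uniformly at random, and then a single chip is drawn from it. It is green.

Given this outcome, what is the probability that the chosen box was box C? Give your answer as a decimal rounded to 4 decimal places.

The likelihood of this draw under each hypothesis: P(data | box A) = (2/5) = 2/5; P(data | box B) = (7/10) = 7/10; P(data | box C) = (5/10) = 1/2.
Multiplying each by its prior: 1/3 · 2/5 = 2/15, 1/3 · 7/10 = 7/30, 1/3 · 1/2 = 1/6; with total 8/15.
By Bayes' rule, P(box C | data) = (1/6) / (8/15) = 5/16.

0.3125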